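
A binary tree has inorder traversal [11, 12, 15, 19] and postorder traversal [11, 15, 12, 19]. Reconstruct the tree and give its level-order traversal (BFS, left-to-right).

Inorder:   [11, 12, 15, 19]
Postorder: [11, 15, 12, 19]
Algorithm: postorder visits root last, so walk postorder right-to-left;
each value is the root of the current inorder slice — split it at that
value, recurse on the right subtree first, then the left.
Recursive splits:
  root=19; inorder splits into left=[11, 12, 15], right=[]
  root=12; inorder splits into left=[11], right=[15]
  root=15; inorder splits into left=[], right=[]
  root=11; inorder splits into left=[], right=[]
Reconstructed level-order: [19, 12, 11, 15]


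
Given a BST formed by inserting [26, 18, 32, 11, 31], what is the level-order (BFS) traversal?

Tree insertion order: [26, 18, 32, 11, 31]
Tree (level-order array): [26, 18, 32, 11, None, 31]
BFS from the root, enqueuing left then right child of each popped node:
  queue [26] -> pop 26, enqueue [18, 32], visited so far: [26]
  queue [18, 32] -> pop 18, enqueue [11], visited so far: [26, 18]
  queue [32, 11] -> pop 32, enqueue [31], visited so far: [26, 18, 32]
  queue [11, 31] -> pop 11, enqueue [none], visited so far: [26, 18, 32, 11]
  queue [31] -> pop 31, enqueue [none], visited so far: [26, 18, 32, 11, 31]
Result: [26, 18, 32, 11, 31]


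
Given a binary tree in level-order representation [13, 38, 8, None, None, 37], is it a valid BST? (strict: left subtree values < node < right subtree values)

Level-order array: [13, 38, 8, None, None, 37]
Validate using subtree bounds (lo, hi): at each node, require lo < value < hi,
then recurse left with hi=value and right with lo=value.
Preorder trace (stopping at first violation):
  at node 13 with bounds (-inf, +inf): OK
  at node 38 with bounds (-inf, 13): VIOLATION
Node 38 violates its bound: not (-inf < 38 < 13).
Result: Not a valid BST


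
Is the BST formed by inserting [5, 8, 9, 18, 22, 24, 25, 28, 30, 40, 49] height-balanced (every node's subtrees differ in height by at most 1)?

Tree (level-order array): [5, None, 8, None, 9, None, 18, None, 22, None, 24, None, 25, None, 28, None, 30, None, 40, None, 49]
Definition: a tree is height-balanced if, at every node, |h(left) - h(right)| <= 1 (empty subtree has height -1).
Bottom-up per-node check:
  node 49: h_left=-1, h_right=-1, diff=0 [OK], height=0
  node 40: h_left=-1, h_right=0, diff=1 [OK], height=1
  node 30: h_left=-1, h_right=1, diff=2 [FAIL (|-1-1|=2 > 1)], height=2
  node 28: h_left=-1, h_right=2, diff=3 [FAIL (|-1-2|=3 > 1)], height=3
  node 25: h_left=-1, h_right=3, diff=4 [FAIL (|-1-3|=4 > 1)], height=4
  node 24: h_left=-1, h_right=4, diff=5 [FAIL (|-1-4|=5 > 1)], height=5
  node 22: h_left=-1, h_right=5, diff=6 [FAIL (|-1-5|=6 > 1)], height=6
  node 18: h_left=-1, h_right=6, diff=7 [FAIL (|-1-6|=7 > 1)], height=7
  node 9: h_left=-1, h_right=7, diff=8 [FAIL (|-1-7|=8 > 1)], height=8
  node 8: h_left=-1, h_right=8, diff=9 [FAIL (|-1-8|=9 > 1)], height=9
  node 5: h_left=-1, h_right=9, diff=10 [FAIL (|-1-9|=10 > 1)], height=10
Node 30 violates the condition: |-1 - 1| = 2 > 1.
Result: Not balanced


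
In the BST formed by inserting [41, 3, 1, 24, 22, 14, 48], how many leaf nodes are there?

Tree built from: [41, 3, 1, 24, 22, 14, 48]
Tree (level-order array): [41, 3, 48, 1, 24, None, None, None, None, 22, None, 14]
Rule: A leaf has 0 children.
Per-node child counts:
  node 41: 2 child(ren)
  node 3: 2 child(ren)
  node 1: 0 child(ren)
  node 24: 1 child(ren)
  node 22: 1 child(ren)
  node 14: 0 child(ren)
  node 48: 0 child(ren)
Matching nodes: [1, 14, 48]
Count of leaf nodes: 3


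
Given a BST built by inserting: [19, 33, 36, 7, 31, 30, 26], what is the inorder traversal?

Tree insertion order: [19, 33, 36, 7, 31, 30, 26]
Tree (level-order array): [19, 7, 33, None, None, 31, 36, 30, None, None, None, 26]
Inorder traversal: [7, 19, 26, 30, 31, 33, 36]


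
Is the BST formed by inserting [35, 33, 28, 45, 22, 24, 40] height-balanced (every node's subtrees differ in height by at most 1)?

Tree (level-order array): [35, 33, 45, 28, None, 40, None, 22, None, None, None, None, 24]
Definition: a tree is height-balanced if, at every node, |h(left) - h(right)| <= 1 (empty subtree has height -1).
Bottom-up per-node check:
  node 24: h_left=-1, h_right=-1, diff=0 [OK], height=0
  node 22: h_left=-1, h_right=0, diff=1 [OK], height=1
  node 28: h_left=1, h_right=-1, diff=2 [FAIL (|1--1|=2 > 1)], height=2
  node 33: h_left=2, h_right=-1, diff=3 [FAIL (|2--1|=3 > 1)], height=3
  node 40: h_left=-1, h_right=-1, diff=0 [OK], height=0
  node 45: h_left=0, h_right=-1, diff=1 [OK], height=1
  node 35: h_left=3, h_right=1, diff=2 [FAIL (|3-1|=2 > 1)], height=4
Node 28 violates the condition: |1 - -1| = 2 > 1.
Result: Not balanced


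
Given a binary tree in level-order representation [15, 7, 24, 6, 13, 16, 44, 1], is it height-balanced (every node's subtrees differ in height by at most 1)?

Tree (level-order array): [15, 7, 24, 6, 13, 16, 44, 1]
Definition: a tree is height-balanced if, at every node, |h(left) - h(right)| <= 1 (empty subtree has height -1).
Bottom-up per-node check:
  node 1: h_left=-1, h_right=-1, diff=0 [OK], height=0
  node 6: h_left=0, h_right=-1, diff=1 [OK], height=1
  node 13: h_left=-1, h_right=-1, diff=0 [OK], height=0
  node 7: h_left=1, h_right=0, diff=1 [OK], height=2
  node 16: h_left=-1, h_right=-1, diff=0 [OK], height=0
  node 44: h_left=-1, h_right=-1, diff=0 [OK], height=0
  node 24: h_left=0, h_right=0, diff=0 [OK], height=1
  node 15: h_left=2, h_right=1, diff=1 [OK], height=3
All nodes satisfy the balance condition.
Result: Balanced


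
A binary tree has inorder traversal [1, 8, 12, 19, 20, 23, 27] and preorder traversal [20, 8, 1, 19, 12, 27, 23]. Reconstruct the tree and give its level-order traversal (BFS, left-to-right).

Inorder:  [1, 8, 12, 19, 20, 23, 27]
Preorder: [20, 8, 1, 19, 12, 27, 23]
Algorithm: preorder visits root first, so consume preorder in order;
for each root, split the current inorder slice at that value into
left-subtree inorder and right-subtree inorder, then recurse.
Recursive splits:
  root=20; inorder splits into left=[1, 8, 12, 19], right=[23, 27]
  root=8; inorder splits into left=[1], right=[12, 19]
  root=1; inorder splits into left=[], right=[]
  root=19; inorder splits into left=[12], right=[]
  root=12; inorder splits into left=[], right=[]
  root=27; inorder splits into left=[23], right=[]
  root=23; inorder splits into left=[], right=[]
Reconstructed level-order: [20, 8, 27, 1, 19, 23, 12]


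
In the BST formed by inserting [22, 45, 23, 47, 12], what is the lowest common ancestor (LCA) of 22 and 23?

Tree insertion order: [22, 45, 23, 47, 12]
Tree (level-order array): [22, 12, 45, None, None, 23, 47]
In a BST, the LCA of p=22, q=23 is the first node v on the
root-to-leaf path with p <= v <= q (go left if both < v, right if both > v).
Walk from root:
  at 22: 22 <= 22 <= 23, this is the LCA
LCA = 22


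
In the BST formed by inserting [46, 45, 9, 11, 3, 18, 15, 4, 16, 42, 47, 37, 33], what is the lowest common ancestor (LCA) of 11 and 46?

Tree insertion order: [46, 45, 9, 11, 3, 18, 15, 4, 16, 42, 47, 37, 33]
Tree (level-order array): [46, 45, 47, 9, None, None, None, 3, 11, None, 4, None, 18, None, None, 15, 42, None, 16, 37, None, None, None, 33]
In a BST, the LCA of p=11, q=46 is the first node v on the
root-to-leaf path with p <= v <= q (go left if both < v, right if both > v).
Walk from root:
  at 46: 11 <= 46 <= 46, this is the LCA
LCA = 46


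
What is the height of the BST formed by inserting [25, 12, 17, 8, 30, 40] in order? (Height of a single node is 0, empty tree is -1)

Insertion order: [25, 12, 17, 8, 30, 40]
Tree (level-order array): [25, 12, 30, 8, 17, None, 40]
Compute height bottom-up (empty subtree = -1):
  height(8) = 1 + max(-1, -1) = 0
  height(17) = 1 + max(-1, -1) = 0
  height(12) = 1 + max(0, 0) = 1
  height(40) = 1 + max(-1, -1) = 0
  height(30) = 1 + max(-1, 0) = 1
  height(25) = 1 + max(1, 1) = 2
Height = 2


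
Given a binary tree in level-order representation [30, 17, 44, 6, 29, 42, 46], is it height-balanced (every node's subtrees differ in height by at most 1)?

Tree (level-order array): [30, 17, 44, 6, 29, 42, 46]
Definition: a tree is height-balanced if, at every node, |h(left) - h(right)| <= 1 (empty subtree has height -1).
Bottom-up per-node check:
  node 6: h_left=-1, h_right=-1, diff=0 [OK], height=0
  node 29: h_left=-1, h_right=-1, diff=0 [OK], height=0
  node 17: h_left=0, h_right=0, diff=0 [OK], height=1
  node 42: h_left=-1, h_right=-1, diff=0 [OK], height=0
  node 46: h_left=-1, h_right=-1, diff=0 [OK], height=0
  node 44: h_left=0, h_right=0, diff=0 [OK], height=1
  node 30: h_left=1, h_right=1, diff=0 [OK], height=2
All nodes satisfy the balance condition.
Result: Balanced


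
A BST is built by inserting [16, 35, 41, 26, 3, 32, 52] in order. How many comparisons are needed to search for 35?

Search path for 35: 16 -> 35
Found: True
Comparisons: 2


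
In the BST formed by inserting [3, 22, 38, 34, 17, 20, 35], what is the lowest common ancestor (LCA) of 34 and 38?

Tree insertion order: [3, 22, 38, 34, 17, 20, 35]
Tree (level-order array): [3, None, 22, 17, 38, None, 20, 34, None, None, None, None, 35]
In a BST, the LCA of p=34, q=38 is the first node v on the
root-to-leaf path with p <= v <= q (go left if both < v, right if both > v).
Walk from root:
  at 3: both 34 and 38 > 3, go right
  at 22: both 34 and 38 > 22, go right
  at 38: 34 <= 38 <= 38, this is the LCA
LCA = 38


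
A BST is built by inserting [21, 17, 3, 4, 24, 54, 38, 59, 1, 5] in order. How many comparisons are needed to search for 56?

Search path for 56: 21 -> 24 -> 54 -> 59
Found: False
Comparisons: 4


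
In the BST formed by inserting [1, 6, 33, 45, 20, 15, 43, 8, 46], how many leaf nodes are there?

Tree built from: [1, 6, 33, 45, 20, 15, 43, 8, 46]
Tree (level-order array): [1, None, 6, None, 33, 20, 45, 15, None, 43, 46, 8]
Rule: A leaf has 0 children.
Per-node child counts:
  node 1: 1 child(ren)
  node 6: 1 child(ren)
  node 33: 2 child(ren)
  node 20: 1 child(ren)
  node 15: 1 child(ren)
  node 8: 0 child(ren)
  node 45: 2 child(ren)
  node 43: 0 child(ren)
  node 46: 0 child(ren)
Matching nodes: [8, 43, 46]
Count of leaf nodes: 3


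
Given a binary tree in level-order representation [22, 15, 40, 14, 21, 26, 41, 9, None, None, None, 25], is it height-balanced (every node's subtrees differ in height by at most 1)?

Tree (level-order array): [22, 15, 40, 14, 21, 26, 41, 9, None, None, None, 25]
Definition: a tree is height-balanced if, at every node, |h(left) - h(right)| <= 1 (empty subtree has height -1).
Bottom-up per-node check:
  node 9: h_left=-1, h_right=-1, diff=0 [OK], height=0
  node 14: h_left=0, h_right=-1, diff=1 [OK], height=1
  node 21: h_left=-1, h_right=-1, diff=0 [OK], height=0
  node 15: h_left=1, h_right=0, diff=1 [OK], height=2
  node 25: h_left=-1, h_right=-1, diff=0 [OK], height=0
  node 26: h_left=0, h_right=-1, diff=1 [OK], height=1
  node 41: h_left=-1, h_right=-1, diff=0 [OK], height=0
  node 40: h_left=1, h_right=0, diff=1 [OK], height=2
  node 22: h_left=2, h_right=2, diff=0 [OK], height=3
All nodes satisfy the balance condition.
Result: Balanced


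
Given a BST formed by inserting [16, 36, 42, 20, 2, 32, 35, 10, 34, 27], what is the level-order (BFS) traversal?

Tree insertion order: [16, 36, 42, 20, 2, 32, 35, 10, 34, 27]
Tree (level-order array): [16, 2, 36, None, 10, 20, 42, None, None, None, 32, None, None, 27, 35, None, None, 34]
BFS from the root, enqueuing left then right child of each popped node:
  queue [16] -> pop 16, enqueue [2, 36], visited so far: [16]
  queue [2, 36] -> pop 2, enqueue [10], visited so far: [16, 2]
  queue [36, 10] -> pop 36, enqueue [20, 42], visited so far: [16, 2, 36]
  queue [10, 20, 42] -> pop 10, enqueue [none], visited so far: [16, 2, 36, 10]
  queue [20, 42] -> pop 20, enqueue [32], visited so far: [16, 2, 36, 10, 20]
  queue [42, 32] -> pop 42, enqueue [none], visited so far: [16, 2, 36, 10, 20, 42]
  queue [32] -> pop 32, enqueue [27, 35], visited so far: [16, 2, 36, 10, 20, 42, 32]
  queue [27, 35] -> pop 27, enqueue [none], visited so far: [16, 2, 36, 10, 20, 42, 32, 27]
  queue [35] -> pop 35, enqueue [34], visited so far: [16, 2, 36, 10, 20, 42, 32, 27, 35]
  queue [34] -> pop 34, enqueue [none], visited so far: [16, 2, 36, 10, 20, 42, 32, 27, 35, 34]
Result: [16, 2, 36, 10, 20, 42, 32, 27, 35, 34]


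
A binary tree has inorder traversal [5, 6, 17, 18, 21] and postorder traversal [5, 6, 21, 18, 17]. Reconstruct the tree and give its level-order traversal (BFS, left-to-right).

Inorder:   [5, 6, 17, 18, 21]
Postorder: [5, 6, 21, 18, 17]
Algorithm: postorder visits root last, so walk postorder right-to-left;
each value is the root of the current inorder slice — split it at that
value, recurse on the right subtree first, then the left.
Recursive splits:
  root=17; inorder splits into left=[5, 6], right=[18, 21]
  root=18; inorder splits into left=[], right=[21]
  root=21; inorder splits into left=[], right=[]
  root=6; inorder splits into left=[5], right=[]
  root=5; inorder splits into left=[], right=[]
Reconstructed level-order: [17, 6, 18, 5, 21]


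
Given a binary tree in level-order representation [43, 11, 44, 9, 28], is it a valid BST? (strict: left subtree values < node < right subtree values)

Level-order array: [43, 11, 44, 9, 28]
Validate using subtree bounds (lo, hi): at each node, require lo < value < hi,
then recurse left with hi=value and right with lo=value.
Preorder trace (stopping at first violation):
  at node 43 with bounds (-inf, +inf): OK
  at node 11 with bounds (-inf, 43): OK
  at node 9 with bounds (-inf, 11): OK
  at node 28 with bounds (11, 43): OK
  at node 44 with bounds (43, +inf): OK
No violation found at any node.
Result: Valid BST


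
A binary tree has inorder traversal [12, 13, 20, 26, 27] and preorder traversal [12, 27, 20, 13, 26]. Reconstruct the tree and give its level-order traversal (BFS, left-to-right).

Inorder:  [12, 13, 20, 26, 27]
Preorder: [12, 27, 20, 13, 26]
Algorithm: preorder visits root first, so consume preorder in order;
for each root, split the current inorder slice at that value into
left-subtree inorder and right-subtree inorder, then recurse.
Recursive splits:
  root=12; inorder splits into left=[], right=[13, 20, 26, 27]
  root=27; inorder splits into left=[13, 20, 26], right=[]
  root=20; inorder splits into left=[13], right=[26]
  root=13; inorder splits into left=[], right=[]
  root=26; inorder splits into left=[], right=[]
Reconstructed level-order: [12, 27, 20, 13, 26]


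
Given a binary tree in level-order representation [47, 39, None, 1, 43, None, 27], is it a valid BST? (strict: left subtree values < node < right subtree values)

Level-order array: [47, 39, None, 1, 43, None, 27]
Validate using subtree bounds (lo, hi): at each node, require lo < value < hi,
then recurse left with hi=value and right with lo=value.
Preorder trace (stopping at first violation):
  at node 47 with bounds (-inf, +inf): OK
  at node 39 with bounds (-inf, 47): OK
  at node 1 with bounds (-inf, 39): OK
  at node 27 with bounds (1, 39): OK
  at node 43 with bounds (39, 47): OK
No violation found at any node.
Result: Valid BST


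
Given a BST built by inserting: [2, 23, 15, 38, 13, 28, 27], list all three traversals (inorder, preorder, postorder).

Tree insertion order: [2, 23, 15, 38, 13, 28, 27]
Tree (level-order array): [2, None, 23, 15, 38, 13, None, 28, None, None, None, 27]
Inorder (L, root, R): [2, 13, 15, 23, 27, 28, 38]
Preorder (root, L, R): [2, 23, 15, 13, 38, 28, 27]
Postorder (L, R, root): [13, 15, 27, 28, 38, 23, 2]


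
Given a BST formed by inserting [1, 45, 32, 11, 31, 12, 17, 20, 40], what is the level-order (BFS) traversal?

Tree insertion order: [1, 45, 32, 11, 31, 12, 17, 20, 40]
Tree (level-order array): [1, None, 45, 32, None, 11, 40, None, 31, None, None, 12, None, None, 17, None, 20]
BFS from the root, enqueuing left then right child of each popped node:
  queue [1] -> pop 1, enqueue [45], visited so far: [1]
  queue [45] -> pop 45, enqueue [32], visited so far: [1, 45]
  queue [32] -> pop 32, enqueue [11, 40], visited so far: [1, 45, 32]
  queue [11, 40] -> pop 11, enqueue [31], visited so far: [1, 45, 32, 11]
  queue [40, 31] -> pop 40, enqueue [none], visited so far: [1, 45, 32, 11, 40]
  queue [31] -> pop 31, enqueue [12], visited so far: [1, 45, 32, 11, 40, 31]
  queue [12] -> pop 12, enqueue [17], visited so far: [1, 45, 32, 11, 40, 31, 12]
  queue [17] -> pop 17, enqueue [20], visited so far: [1, 45, 32, 11, 40, 31, 12, 17]
  queue [20] -> pop 20, enqueue [none], visited so far: [1, 45, 32, 11, 40, 31, 12, 17, 20]
Result: [1, 45, 32, 11, 40, 31, 12, 17, 20]


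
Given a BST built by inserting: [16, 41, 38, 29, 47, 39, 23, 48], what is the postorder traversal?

Tree insertion order: [16, 41, 38, 29, 47, 39, 23, 48]
Tree (level-order array): [16, None, 41, 38, 47, 29, 39, None, 48, 23]
Postorder traversal: [23, 29, 39, 38, 48, 47, 41, 16]


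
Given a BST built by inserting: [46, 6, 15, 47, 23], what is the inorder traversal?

Tree insertion order: [46, 6, 15, 47, 23]
Tree (level-order array): [46, 6, 47, None, 15, None, None, None, 23]
Inorder traversal: [6, 15, 23, 46, 47]


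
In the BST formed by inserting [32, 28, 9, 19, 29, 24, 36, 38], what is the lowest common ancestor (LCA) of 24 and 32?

Tree insertion order: [32, 28, 9, 19, 29, 24, 36, 38]
Tree (level-order array): [32, 28, 36, 9, 29, None, 38, None, 19, None, None, None, None, None, 24]
In a BST, the LCA of p=24, q=32 is the first node v on the
root-to-leaf path with p <= v <= q (go left if both < v, right if both > v).
Walk from root:
  at 32: 24 <= 32 <= 32, this is the LCA
LCA = 32


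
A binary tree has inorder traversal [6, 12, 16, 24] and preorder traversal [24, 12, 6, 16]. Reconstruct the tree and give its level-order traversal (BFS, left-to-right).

Inorder:  [6, 12, 16, 24]
Preorder: [24, 12, 6, 16]
Algorithm: preorder visits root first, so consume preorder in order;
for each root, split the current inorder slice at that value into
left-subtree inorder and right-subtree inorder, then recurse.
Recursive splits:
  root=24; inorder splits into left=[6, 12, 16], right=[]
  root=12; inorder splits into left=[6], right=[16]
  root=6; inorder splits into left=[], right=[]
  root=16; inorder splits into left=[], right=[]
Reconstructed level-order: [24, 12, 6, 16]


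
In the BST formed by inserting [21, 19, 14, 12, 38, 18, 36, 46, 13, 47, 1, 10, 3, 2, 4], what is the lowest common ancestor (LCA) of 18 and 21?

Tree insertion order: [21, 19, 14, 12, 38, 18, 36, 46, 13, 47, 1, 10, 3, 2, 4]
Tree (level-order array): [21, 19, 38, 14, None, 36, 46, 12, 18, None, None, None, 47, 1, 13, None, None, None, None, None, 10, None, None, 3, None, 2, 4]
In a BST, the LCA of p=18, q=21 is the first node v on the
root-to-leaf path with p <= v <= q (go left if both < v, right if both > v).
Walk from root:
  at 21: 18 <= 21 <= 21, this is the LCA
LCA = 21


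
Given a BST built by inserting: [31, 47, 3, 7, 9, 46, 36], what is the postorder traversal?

Tree insertion order: [31, 47, 3, 7, 9, 46, 36]
Tree (level-order array): [31, 3, 47, None, 7, 46, None, None, 9, 36]
Postorder traversal: [9, 7, 3, 36, 46, 47, 31]


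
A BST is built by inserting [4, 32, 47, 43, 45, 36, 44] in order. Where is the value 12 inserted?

Starting tree (level order): [4, None, 32, None, 47, 43, None, 36, 45, None, None, 44]
Insertion path: 4 -> 32
Result: insert 12 as left child of 32
Final tree (level order): [4, None, 32, 12, 47, None, None, 43, None, 36, 45, None, None, 44]


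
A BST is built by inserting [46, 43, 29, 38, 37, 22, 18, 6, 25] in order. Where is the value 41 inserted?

Starting tree (level order): [46, 43, None, 29, None, 22, 38, 18, 25, 37, None, 6]
Insertion path: 46 -> 43 -> 29 -> 38
Result: insert 41 as right child of 38
Final tree (level order): [46, 43, None, 29, None, 22, 38, 18, 25, 37, 41, 6]


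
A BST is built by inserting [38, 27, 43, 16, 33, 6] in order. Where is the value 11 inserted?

Starting tree (level order): [38, 27, 43, 16, 33, None, None, 6]
Insertion path: 38 -> 27 -> 16 -> 6
Result: insert 11 as right child of 6
Final tree (level order): [38, 27, 43, 16, 33, None, None, 6, None, None, None, None, 11]


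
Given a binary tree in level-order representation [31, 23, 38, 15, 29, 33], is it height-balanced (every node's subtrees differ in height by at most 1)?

Tree (level-order array): [31, 23, 38, 15, 29, 33]
Definition: a tree is height-balanced if, at every node, |h(left) - h(right)| <= 1 (empty subtree has height -1).
Bottom-up per-node check:
  node 15: h_left=-1, h_right=-1, diff=0 [OK], height=0
  node 29: h_left=-1, h_right=-1, diff=0 [OK], height=0
  node 23: h_left=0, h_right=0, diff=0 [OK], height=1
  node 33: h_left=-1, h_right=-1, diff=0 [OK], height=0
  node 38: h_left=0, h_right=-1, diff=1 [OK], height=1
  node 31: h_left=1, h_right=1, diff=0 [OK], height=2
All nodes satisfy the balance condition.
Result: Balanced


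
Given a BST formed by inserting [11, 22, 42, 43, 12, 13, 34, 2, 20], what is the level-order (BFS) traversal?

Tree insertion order: [11, 22, 42, 43, 12, 13, 34, 2, 20]
Tree (level-order array): [11, 2, 22, None, None, 12, 42, None, 13, 34, 43, None, 20]
BFS from the root, enqueuing left then right child of each popped node:
  queue [11] -> pop 11, enqueue [2, 22], visited so far: [11]
  queue [2, 22] -> pop 2, enqueue [none], visited so far: [11, 2]
  queue [22] -> pop 22, enqueue [12, 42], visited so far: [11, 2, 22]
  queue [12, 42] -> pop 12, enqueue [13], visited so far: [11, 2, 22, 12]
  queue [42, 13] -> pop 42, enqueue [34, 43], visited so far: [11, 2, 22, 12, 42]
  queue [13, 34, 43] -> pop 13, enqueue [20], visited so far: [11, 2, 22, 12, 42, 13]
  queue [34, 43, 20] -> pop 34, enqueue [none], visited so far: [11, 2, 22, 12, 42, 13, 34]
  queue [43, 20] -> pop 43, enqueue [none], visited so far: [11, 2, 22, 12, 42, 13, 34, 43]
  queue [20] -> pop 20, enqueue [none], visited so far: [11, 2, 22, 12, 42, 13, 34, 43, 20]
Result: [11, 2, 22, 12, 42, 13, 34, 43, 20]


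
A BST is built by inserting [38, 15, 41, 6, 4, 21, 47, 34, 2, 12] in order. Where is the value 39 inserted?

Starting tree (level order): [38, 15, 41, 6, 21, None, 47, 4, 12, None, 34, None, None, 2]
Insertion path: 38 -> 41
Result: insert 39 as left child of 41
Final tree (level order): [38, 15, 41, 6, 21, 39, 47, 4, 12, None, 34, None, None, None, None, 2]


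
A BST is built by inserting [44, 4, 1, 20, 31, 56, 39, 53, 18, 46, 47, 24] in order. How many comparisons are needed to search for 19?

Search path for 19: 44 -> 4 -> 20 -> 18
Found: False
Comparisons: 4


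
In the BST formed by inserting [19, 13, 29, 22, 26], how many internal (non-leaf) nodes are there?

Tree built from: [19, 13, 29, 22, 26]
Tree (level-order array): [19, 13, 29, None, None, 22, None, None, 26]
Rule: An internal node has at least one child.
Per-node child counts:
  node 19: 2 child(ren)
  node 13: 0 child(ren)
  node 29: 1 child(ren)
  node 22: 1 child(ren)
  node 26: 0 child(ren)
Matching nodes: [19, 29, 22]
Count of internal (non-leaf) nodes: 3


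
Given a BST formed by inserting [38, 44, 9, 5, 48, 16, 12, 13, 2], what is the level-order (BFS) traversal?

Tree insertion order: [38, 44, 9, 5, 48, 16, 12, 13, 2]
Tree (level-order array): [38, 9, 44, 5, 16, None, 48, 2, None, 12, None, None, None, None, None, None, 13]
BFS from the root, enqueuing left then right child of each popped node:
  queue [38] -> pop 38, enqueue [9, 44], visited so far: [38]
  queue [9, 44] -> pop 9, enqueue [5, 16], visited so far: [38, 9]
  queue [44, 5, 16] -> pop 44, enqueue [48], visited so far: [38, 9, 44]
  queue [5, 16, 48] -> pop 5, enqueue [2], visited so far: [38, 9, 44, 5]
  queue [16, 48, 2] -> pop 16, enqueue [12], visited so far: [38, 9, 44, 5, 16]
  queue [48, 2, 12] -> pop 48, enqueue [none], visited so far: [38, 9, 44, 5, 16, 48]
  queue [2, 12] -> pop 2, enqueue [none], visited so far: [38, 9, 44, 5, 16, 48, 2]
  queue [12] -> pop 12, enqueue [13], visited so far: [38, 9, 44, 5, 16, 48, 2, 12]
  queue [13] -> pop 13, enqueue [none], visited so far: [38, 9, 44, 5, 16, 48, 2, 12, 13]
Result: [38, 9, 44, 5, 16, 48, 2, 12, 13]


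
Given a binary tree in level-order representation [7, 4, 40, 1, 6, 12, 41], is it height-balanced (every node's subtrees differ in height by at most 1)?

Tree (level-order array): [7, 4, 40, 1, 6, 12, 41]
Definition: a tree is height-balanced if, at every node, |h(left) - h(right)| <= 1 (empty subtree has height -1).
Bottom-up per-node check:
  node 1: h_left=-1, h_right=-1, diff=0 [OK], height=0
  node 6: h_left=-1, h_right=-1, diff=0 [OK], height=0
  node 4: h_left=0, h_right=0, diff=0 [OK], height=1
  node 12: h_left=-1, h_right=-1, diff=0 [OK], height=0
  node 41: h_left=-1, h_right=-1, diff=0 [OK], height=0
  node 40: h_left=0, h_right=0, diff=0 [OK], height=1
  node 7: h_left=1, h_right=1, diff=0 [OK], height=2
All nodes satisfy the balance condition.
Result: Balanced


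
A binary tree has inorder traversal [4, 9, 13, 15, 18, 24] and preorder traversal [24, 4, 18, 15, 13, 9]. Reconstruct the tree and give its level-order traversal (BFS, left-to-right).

Inorder:  [4, 9, 13, 15, 18, 24]
Preorder: [24, 4, 18, 15, 13, 9]
Algorithm: preorder visits root first, so consume preorder in order;
for each root, split the current inorder slice at that value into
left-subtree inorder and right-subtree inorder, then recurse.
Recursive splits:
  root=24; inorder splits into left=[4, 9, 13, 15, 18], right=[]
  root=4; inorder splits into left=[], right=[9, 13, 15, 18]
  root=18; inorder splits into left=[9, 13, 15], right=[]
  root=15; inorder splits into left=[9, 13], right=[]
  root=13; inorder splits into left=[9], right=[]
  root=9; inorder splits into left=[], right=[]
Reconstructed level-order: [24, 4, 18, 15, 13, 9]


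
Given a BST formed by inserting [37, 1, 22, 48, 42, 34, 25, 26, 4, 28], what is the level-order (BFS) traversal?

Tree insertion order: [37, 1, 22, 48, 42, 34, 25, 26, 4, 28]
Tree (level-order array): [37, 1, 48, None, 22, 42, None, 4, 34, None, None, None, None, 25, None, None, 26, None, 28]
BFS from the root, enqueuing left then right child of each popped node:
  queue [37] -> pop 37, enqueue [1, 48], visited so far: [37]
  queue [1, 48] -> pop 1, enqueue [22], visited so far: [37, 1]
  queue [48, 22] -> pop 48, enqueue [42], visited so far: [37, 1, 48]
  queue [22, 42] -> pop 22, enqueue [4, 34], visited so far: [37, 1, 48, 22]
  queue [42, 4, 34] -> pop 42, enqueue [none], visited so far: [37, 1, 48, 22, 42]
  queue [4, 34] -> pop 4, enqueue [none], visited so far: [37, 1, 48, 22, 42, 4]
  queue [34] -> pop 34, enqueue [25], visited so far: [37, 1, 48, 22, 42, 4, 34]
  queue [25] -> pop 25, enqueue [26], visited so far: [37, 1, 48, 22, 42, 4, 34, 25]
  queue [26] -> pop 26, enqueue [28], visited so far: [37, 1, 48, 22, 42, 4, 34, 25, 26]
  queue [28] -> pop 28, enqueue [none], visited so far: [37, 1, 48, 22, 42, 4, 34, 25, 26, 28]
Result: [37, 1, 48, 22, 42, 4, 34, 25, 26, 28]


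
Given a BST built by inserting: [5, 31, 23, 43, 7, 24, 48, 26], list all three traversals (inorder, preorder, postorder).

Tree insertion order: [5, 31, 23, 43, 7, 24, 48, 26]
Tree (level-order array): [5, None, 31, 23, 43, 7, 24, None, 48, None, None, None, 26]
Inorder (L, root, R): [5, 7, 23, 24, 26, 31, 43, 48]
Preorder (root, L, R): [5, 31, 23, 7, 24, 26, 43, 48]
Postorder (L, R, root): [7, 26, 24, 23, 48, 43, 31, 5]


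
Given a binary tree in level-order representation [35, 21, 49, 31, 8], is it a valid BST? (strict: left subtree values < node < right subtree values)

Level-order array: [35, 21, 49, 31, 8]
Validate using subtree bounds (lo, hi): at each node, require lo < value < hi,
then recurse left with hi=value and right with lo=value.
Preorder trace (stopping at first violation):
  at node 35 with bounds (-inf, +inf): OK
  at node 21 with bounds (-inf, 35): OK
  at node 31 with bounds (-inf, 21): VIOLATION
Node 31 violates its bound: not (-inf < 31 < 21).
Result: Not a valid BST


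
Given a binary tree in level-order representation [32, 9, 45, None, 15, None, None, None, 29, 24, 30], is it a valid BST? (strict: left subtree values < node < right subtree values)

Level-order array: [32, 9, 45, None, 15, None, None, None, 29, 24, 30]
Validate using subtree bounds (lo, hi): at each node, require lo < value < hi,
then recurse left with hi=value and right with lo=value.
Preorder trace (stopping at first violation):
  at node 32 with bounds (-inf, +inf): OK
  at node 9 with bounds (-inf, 32): OK
  at node 15 with bounds (9, 32): OK
  at node 29 with bounds (15, 32): OK
  at node 24 with bounds (15, 29): OK
  at node 30 with bounds (29, 32): OK
  at node 45 with bounds (32, +inf): OK
No violation found at any node.
Result: Valid BST


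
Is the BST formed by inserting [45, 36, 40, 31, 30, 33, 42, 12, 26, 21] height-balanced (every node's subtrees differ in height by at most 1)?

Tree (level-order array): [45, 36, None, 31, 40, 30, 33, None, 42, 12, None, None, None, None, None, None, 26, 21]
Definition: a tree is height-balanced if, at every node, |h(left) - h(right)| <= 1 (empty subtree has height -1).
Bottom-up per-node check:
  node 21: h_left=-1, h_right=-1, diff=0 [OK], height=0
  node 26: h_left=0, h_right=-1, diff=1 [OK], height=1
  node 12: h_left=-1, h_right=1, diff=2 [FAIL (|-1-1|=2 > 1)], height=2
  node 30: h_left=2, h_right=-1, diff=3 [FAIL (|2--1|=3 > 1)], height=3
  node 33: h_left=-1, h_right=-1, diff=0 [OK], height=0
  node 31: h_left=3, h_right=0, diff=3 [FAIL (|3-0|=3 > 1)], height=4
  node 42: h_left=-1, h_right=-1, diff=0 [OK], height=0
  node 40: h_left=-1, h_right=0, diff=1 [OK], height=1
  node 36: h_left=4, h_right=1, diff=3 [FAIL (|4-1|=3 > 1)], height=5
  node 45: h_left=5, h_right=-1, diff=6 [FAIL (|5--1|=6 > 1)], height=6
Node 12 violates the condition: |-1 - 1| = 2 > 1.
Result: Not balanced


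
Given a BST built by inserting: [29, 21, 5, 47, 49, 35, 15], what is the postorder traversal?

Tree insertion order: [29, 21, 5, 47, 49, 35, 15]
Tree (level-order array): [29, 21, 47, 5, None, 35, 49, None, 15]
Postorder traversal: [15, 5, 21, 35, 49, 47, 29]


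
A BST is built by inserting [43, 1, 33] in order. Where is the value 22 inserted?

Starting tree (level order): [43, 1, None, None, 33]
Insertion path: 43 -> 1 -> 33
Result: insert 22 as left child of 33
Final tree (level order): [43, 1, None, None, 33, 22]


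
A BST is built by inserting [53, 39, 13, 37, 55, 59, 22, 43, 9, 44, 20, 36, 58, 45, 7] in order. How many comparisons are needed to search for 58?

Search path for 58: 53 -> 55 -> 59 -> 58
Found: True
Comparisons: 4


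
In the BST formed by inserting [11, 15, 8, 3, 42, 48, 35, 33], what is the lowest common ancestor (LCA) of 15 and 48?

Tree insertion order: [11, 15, 8, 3, 42, 48, 35, 33]
Tree (level-order array): [11, 8, 15, 3, None, None, 42, None, None, 35, 48, 33]
In a BST, the LCA of p=15, q=48 is the first node v on the
root-to-leaf path with p <= v <= q (go left if both < v, right if both > v).
Walk from root:
  at 11: both 15 and 48 > 11, go right
  at 15: 15 <= 15 <= 48, this is the LCA
LCA = 15


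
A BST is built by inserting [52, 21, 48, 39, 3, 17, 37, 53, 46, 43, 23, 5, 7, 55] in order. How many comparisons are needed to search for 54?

Search path for 54: 52 -> 53 -> 55
Found: False
Comparisons: 3


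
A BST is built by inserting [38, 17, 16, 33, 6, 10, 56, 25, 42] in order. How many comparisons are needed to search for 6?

Search path for 6: 38 -> 17 -> 16 -> 6
Found: True
Comparisons: 4


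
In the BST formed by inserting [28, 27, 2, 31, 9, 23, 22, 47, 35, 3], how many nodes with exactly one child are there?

Tree built from: [28, 27, 2, 31, 9, 23, 22, 47, 35, 3]
Tree (level-order array): [28, 27, 31, 2, None, None, 47, None, 9, 35, None, 3, 23, None, None, None, None, 22]
Rule: These are nodes with exactly 1 non-null child.
Per-node child counts:
  node 28: 2 child(ren)
  node 27: 1 child(ren)
  node 2: 1 child(ren)
  node 9: 2 child(ren)
  node 3: 0 child(ren)
  node 23: 1 child(ren)
  node 22: 0 child(ren)
  node 31: 1 child(ren)
  node 47: 1 child(ren)
  node 35: 0 child(ren)
Matching nodes: [27, 2, 23, 31, 47]
Count of nodes with exactly one child: 5


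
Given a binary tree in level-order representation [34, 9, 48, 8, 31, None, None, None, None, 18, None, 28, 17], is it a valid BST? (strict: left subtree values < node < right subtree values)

Level-order array: [34, 9, 48, 8, 31, None, None, None, None, 18, None, 28, 17]
Validate using subtree bounds (lo, hi): at each node, require lo < value < hi,
then recurse left with hi=value and right with lo=value.
Preorder trace (stopping at first violation):
  at node 34 with bounds (-inf, +inf): OK
  at node 9 with bounds (-inf, 34): OK
  at node 8 with bounds (-inf, 9): OK
  at node 31 with bounds (9, 34): OK
  at node 18 with bounds (9, 31): OK
  at node 28 with bounds (9, 18): VIOLATION
Node 28 violates its bound: not (9 < 28 < 18).
Result: Not a valid BST


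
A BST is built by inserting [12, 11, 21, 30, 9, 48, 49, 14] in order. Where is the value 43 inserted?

Starting tree (level order): [12, 11, 21, 9, None, 14, 30, None, None, None, None, None, 48, None, 49]
Insertion path: 12 -> 21 -> 30 -> 48
Result: insert 43 as left child of 48
Final tree (level order): [12, 11, 21, 9, None, 14, 30, None, None, None, None, None, 48, 43, 49]


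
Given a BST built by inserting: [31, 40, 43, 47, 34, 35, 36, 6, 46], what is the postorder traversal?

Tree insertion order: [31, 40, 43, 47, 34, 35, 36, 6, 46]
Tree (level-order array): [31, 6, 40, None, None, 34, 43, None, 35, None, 47, None, 36, 46]
Postorder traversal: [6, 36, 35, 34, 46, 47, 43, 40, 31]


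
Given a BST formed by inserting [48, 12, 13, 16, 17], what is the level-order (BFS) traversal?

Tree insertion order: [48, 12, 13, 16, 17]
Tree (level-order array): [48, 12, None, None, 13, None, 16, None, 17]
BFS from the root, enqueuing left then right child of each popped node:
  queue [48] -> pop 48, enqueue [12], visited so far: [48]
  queue [12] -> pop 12, enqueue [13], visited so far: [48, 12]
  queue [13] -> pop 13, enqueue [16], visited so far: [48, 12, 13]
  queue [16] -> pop 16, enqueue [17], visited so far: [48, 12, 13, 16]
  queue [17] -> pop 17, enqueue [none], visited so far: [48, 12, 13, 16, 17]
Result: [48, 12, 13, 16, 17]


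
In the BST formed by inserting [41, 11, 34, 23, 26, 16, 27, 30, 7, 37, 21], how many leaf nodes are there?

Tree built from: [41, 11, 34, 23, 26, 16, 27, 30, 7, 37, 21]
Tree (level-order array): [41, 11, None, 7, 34, None, None, 23, 37, 16, 26, None, None, None, 21, None, 27, None, None, None, 30]
Rule: A leaf has 0 children.
Per-node child counts:
  node 41: 1 child(ren)
  node 11: 2 child(ren)
  node 7: 0 child(ren)
  node 34: 2 child(ren)
  node 23: 2 child(ren)
  node 16: 1 child(ren)
  node 21: 0 child(ren)
  node 26: 1 child(ren)
  node 27: 1 child(ren)
  node 30: 0 child(ren)
  node 37: 0 child(ren)
Matching nodes: [7, 21, 30, 37]
Count of leaf nodes: 4


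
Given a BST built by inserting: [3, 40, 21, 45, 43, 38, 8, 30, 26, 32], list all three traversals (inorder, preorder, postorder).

Tree insertion order: [3, 40, 21, 45, 43, 38, 8, 30, 26, 32]
Tree (level-order array): [3, None, 40, 21, 45, 8, 38, 43, None, None, None, 30, None, None, None, 26, 32]
Inorder (L, root, R): [3, 8, 21, 26, 30, 32, 38, 40, 43, 45]
Preorder (root, L, R): [3, 40, 21, 8, 38, 30, 26, 32, 45, 43]
Postorder (L, R, root): [8, 26, 32, 30, 38, 21, 43, 45, 40, 3]


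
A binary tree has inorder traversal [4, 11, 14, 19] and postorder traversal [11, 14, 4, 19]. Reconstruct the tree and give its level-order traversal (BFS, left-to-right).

Inorder:   [4, 11, 14, 19]
Postorder: [11, 14, 4, 19]
Algorithm: postorder visits root last, so walk postorder right-to-left;
each value is the root of the current inorder slice — split it at that
value, recurse on the right subtree first, then the left.
Recursive splits:
  root=19; inorder splits into left=[4, 11, 14], right=[]
  root=4; inorder splits into left=[], right=[11, 14]
  root=14; inorder splits into left=[11], right=[]
  root=11; inorder splits into left=[], right=[]
Reconstructed level-order: [19, 4, 14, 11]


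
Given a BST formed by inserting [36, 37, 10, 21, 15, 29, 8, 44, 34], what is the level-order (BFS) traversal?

Tree insertion order: [36, 37, 10, 21, 15, 29, 8, 44, 34]
Tree (level-order array): [36, 10, 37, 8, 21, None, 44, None, None, 15, 29, None, None, None, None, None, 34]
BFS from the root, enqueuing left then right child of each popped node:
  queue [36] -> pop 36, enqueue [10, 37], visited so far: [36]
  queue [10, 37] -> pop 10, enqueue [8, 21], visited so far: [36, 10]
  queue [37, 8, 21] -> pop 37, enqueue [44], visited so far: [36, 10, 37]
  queue [8, 21, 44] -> pop 8, enqueue [none], visited so far: [36, 10, 37, 8]
  queue [21, 44] -> pop 21, enqueue [15, 29], visited so far: [36, 10, 37, 8, 21]
  queue [44, 15, 29] -> pop 44, enqueue [none], visited so far: [36, 10, 37, 8, 21, 44]
  queue [15, 29] -> pop 15, enqueue [none], visited so far: [36, 10, 37, 8, 21, 44, 15]
  queue [29] -> pop 29, enqueue [34], visited so far: [36, 10, 37, 8, 21, 44, 15, 29]
  queue [34] -> pop 34, enqueue [none], visited so far: [36, 10, 37, 8, 21, 44, 15, 29, 34]
Result: [36, 10, 37, 8, 21, 44, 15, 29, 34]


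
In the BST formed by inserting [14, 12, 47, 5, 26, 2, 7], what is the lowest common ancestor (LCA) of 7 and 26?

Tree insertion order: [14, 12, 47, 5, 26, 2, 7]
Tree (level-order array): [14, 12, 47, 5, None, 26, None, 2, 7]
In a BST, the LCA of p=7, q=26 is the first node v on the
root-to-leaf path with p <= v <= q (go left if both < v, right if both > v).
Walk from root:
  at 14: 7 <= 14 <= 26, this is the LCA
LCA = 14


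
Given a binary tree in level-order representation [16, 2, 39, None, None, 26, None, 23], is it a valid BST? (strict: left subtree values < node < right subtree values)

Level-order array: [16, 2, 39, None, None, 26, None, 23]
Validate using subtree bounds (lo, hi): at each node, require lo < value < hi,
then recurse left with hi=value and right with lo=value.
Preorder trace (stopping at first violation):
  at node 16 with bounds (-inf, +inf): OK
  at node 2 with bounds (-inf, 16): OK
  at node 39 with bounds (16, +inf): OK
  at node 26 with bounds (16, 39): OK
  at node 23 with bounds (16, 26): OK
No violation found at any node.
Result: Valid BST


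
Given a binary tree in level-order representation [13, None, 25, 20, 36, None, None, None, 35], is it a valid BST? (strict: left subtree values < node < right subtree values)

Level-order array: [13, None, 25, 20, 36, None, None, None, 35]
Validate using subtree bounds (lo, hi): at each node, require lo < value < hi,
then recurse left with hi=value and right with lo=value.
Preorder trace (stopping at first violation):
  at node 13 with bounds (-inf, +inf): OK
  at node 25 with bounds (13, +inf): OK
  at node 20 with bounds (13, 25): OK
  at node 36 with bounds (25, +inf): OK
  at node 35 with bounds (36, +inf): VIOLATION
Node 35 violates its bound: not (36 < 35 < +inf).
Result: Not a valid BST


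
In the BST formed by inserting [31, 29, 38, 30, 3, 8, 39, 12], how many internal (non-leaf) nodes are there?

Tree built from: [31, 29, 38, 30, 3, 8, 39, 12]
Tree (level-order array): [31, 29, 38, 3, 30, None, 39, None, 8, None, None, None, None, None, 12]
Rule: An internal node has at least one child.
Per-node child counts:
  node 31: 2 child(ren)
  node 29: 2 child(ren)
  node 3: 1 child(ren)
  node 8: 1 child(ren)
  node 12: 0 child(ren)
  node 30: 0 child(ren)
  node 38: 1 child(ren)
  node 39: 0 child(ren)
Matching nodes: [31, 29, 3, 8, 38]
Count of internal (non-leaf) nodes: 5


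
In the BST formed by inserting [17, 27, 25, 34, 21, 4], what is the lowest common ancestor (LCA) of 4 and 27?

Tree insertion order: [17, 27, 25, 34, 21, 4]
Tree (level-order array): [17, 4, 27, None, None, 25, 34, 21]
In a BST, the LCA of p=4, q=27 is the first node v on the
root-to-leaf path with p <= v <= q (go left if both < v, right if both > v).
Walk from root:
  at 17: 4 <= 17 <= 27, this is the LCA
LCA = 17
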